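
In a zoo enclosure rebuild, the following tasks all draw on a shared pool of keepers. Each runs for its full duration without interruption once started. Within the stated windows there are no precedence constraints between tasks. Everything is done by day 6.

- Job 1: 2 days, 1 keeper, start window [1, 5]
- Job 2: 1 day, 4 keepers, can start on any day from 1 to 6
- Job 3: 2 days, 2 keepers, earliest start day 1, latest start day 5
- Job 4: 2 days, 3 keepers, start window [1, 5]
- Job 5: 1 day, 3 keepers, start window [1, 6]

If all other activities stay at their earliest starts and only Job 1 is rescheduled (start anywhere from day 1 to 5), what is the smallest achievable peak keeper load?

12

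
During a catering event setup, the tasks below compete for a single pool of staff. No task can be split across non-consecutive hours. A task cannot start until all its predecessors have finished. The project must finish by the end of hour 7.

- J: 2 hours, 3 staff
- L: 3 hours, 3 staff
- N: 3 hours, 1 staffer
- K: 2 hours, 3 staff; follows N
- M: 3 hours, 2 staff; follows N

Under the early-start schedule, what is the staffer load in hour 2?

At early start, hour 2 has: J, L, N.
Demand: 3 + 3 + 1 = 7.

7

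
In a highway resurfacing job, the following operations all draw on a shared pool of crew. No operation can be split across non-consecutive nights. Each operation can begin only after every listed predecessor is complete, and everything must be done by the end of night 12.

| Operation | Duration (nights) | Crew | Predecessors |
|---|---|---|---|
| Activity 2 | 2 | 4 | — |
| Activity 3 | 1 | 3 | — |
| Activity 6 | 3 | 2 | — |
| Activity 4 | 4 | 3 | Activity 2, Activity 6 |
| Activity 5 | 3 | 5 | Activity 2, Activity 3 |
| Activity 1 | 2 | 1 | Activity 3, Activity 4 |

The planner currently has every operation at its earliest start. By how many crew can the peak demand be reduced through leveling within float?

3

Early-start peak: n1:9  n2:6  n3:7  n4:8  n5:8  n6:3  n7:3  n8:1  n9:1  n10:0  n11:0  n12:0 ⇒ 9.
Leveled (Activity 2@1, Activity 3@3, Activity 6@1, Activity 4@4, Activity 5@8, Activity 1@8): n1:6  n2:6  n3:5  n4:3  n5:3  n6:3  n7:3  n8:6  n9:6  n10:5  n11:0  n12:0 ⇒ 6.
Reduction 9 − 6 = 3.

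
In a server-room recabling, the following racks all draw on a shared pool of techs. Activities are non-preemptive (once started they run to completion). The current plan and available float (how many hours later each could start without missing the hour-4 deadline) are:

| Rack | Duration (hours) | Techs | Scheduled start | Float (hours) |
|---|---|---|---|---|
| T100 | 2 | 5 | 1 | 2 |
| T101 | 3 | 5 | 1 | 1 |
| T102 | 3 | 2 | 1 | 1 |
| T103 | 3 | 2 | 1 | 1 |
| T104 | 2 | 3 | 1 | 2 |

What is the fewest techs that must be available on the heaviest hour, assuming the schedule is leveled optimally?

Early-start (T100@1, T101@1, T102@1, T103@1, T104@1) gives peak 17: h1:17  h2:17  h3:9  h4:0.
Shift T104→3.
Schedule T100@1, T101@1, T102@1, T103@1, T104@3: h1:14  h2:14  h3:12  h4:3 — peak 14.

14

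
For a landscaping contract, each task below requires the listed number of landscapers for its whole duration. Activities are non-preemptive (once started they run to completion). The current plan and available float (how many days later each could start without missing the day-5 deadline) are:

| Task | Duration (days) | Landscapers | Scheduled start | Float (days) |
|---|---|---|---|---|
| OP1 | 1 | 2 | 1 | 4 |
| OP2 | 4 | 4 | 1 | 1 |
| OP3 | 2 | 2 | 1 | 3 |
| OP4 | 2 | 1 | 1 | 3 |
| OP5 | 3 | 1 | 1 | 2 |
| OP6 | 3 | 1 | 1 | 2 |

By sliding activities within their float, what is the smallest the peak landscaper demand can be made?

7

Early-start (OP1@1, OP2@1, OP3@1, OP4@1, OP5@1, OP6@1) gives peak 11: d1:11  d2:9  d3:6  d4:4  d5:0.
Shift OP3→4, OP4→2, OP6→2.
Schedule OP1@1, OP2@1, OP3@4, OP4@2, OP5@1, OP6@2: d1:7  d2:7  d3:7  d4:7  d5:2 — peak 7.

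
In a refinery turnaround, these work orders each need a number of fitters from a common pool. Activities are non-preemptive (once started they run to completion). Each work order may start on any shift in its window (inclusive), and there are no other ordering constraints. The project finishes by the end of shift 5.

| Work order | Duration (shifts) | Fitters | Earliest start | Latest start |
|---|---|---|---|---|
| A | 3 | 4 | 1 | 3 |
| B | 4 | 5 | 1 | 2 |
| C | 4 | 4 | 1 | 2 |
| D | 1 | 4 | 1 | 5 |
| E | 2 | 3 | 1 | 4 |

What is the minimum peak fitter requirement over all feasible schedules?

13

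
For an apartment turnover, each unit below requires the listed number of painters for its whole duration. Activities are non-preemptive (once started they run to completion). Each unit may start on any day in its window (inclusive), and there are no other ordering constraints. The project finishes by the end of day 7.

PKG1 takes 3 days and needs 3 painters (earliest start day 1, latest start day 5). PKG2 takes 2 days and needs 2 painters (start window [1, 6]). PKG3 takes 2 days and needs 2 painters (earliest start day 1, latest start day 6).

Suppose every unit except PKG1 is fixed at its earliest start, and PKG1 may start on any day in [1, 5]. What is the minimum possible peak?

4

PKG1@1: d1:7  d2:7  d3:3  d4:0  d5:0  d6:0  d7:0 → peak 7
PKG1@2: d1:4  d2:7  d3:3  d4:3  d5:0  d6:0  d7:0 → peak 7
PKG1@3: d1:4  d2:4  d3:3  d4:3  d5:3  d6:0  d7:0 → peak 4
PKG1@4: d1:4  d2:4  d3:0  d4:3  d5:3  d6:3  d7:0 → peak 4
PKG1@5: d1:4  d2:4  d3:0  d4:0  d5:3  d6:3  d7:3 → peak 4
Best is PKG1@3, peak 4.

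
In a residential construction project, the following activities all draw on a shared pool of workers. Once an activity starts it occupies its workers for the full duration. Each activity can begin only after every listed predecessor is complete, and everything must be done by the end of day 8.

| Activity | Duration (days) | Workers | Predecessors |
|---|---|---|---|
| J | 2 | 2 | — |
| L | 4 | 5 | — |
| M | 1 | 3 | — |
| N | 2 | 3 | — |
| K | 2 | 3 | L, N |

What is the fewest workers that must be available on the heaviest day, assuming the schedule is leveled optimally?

6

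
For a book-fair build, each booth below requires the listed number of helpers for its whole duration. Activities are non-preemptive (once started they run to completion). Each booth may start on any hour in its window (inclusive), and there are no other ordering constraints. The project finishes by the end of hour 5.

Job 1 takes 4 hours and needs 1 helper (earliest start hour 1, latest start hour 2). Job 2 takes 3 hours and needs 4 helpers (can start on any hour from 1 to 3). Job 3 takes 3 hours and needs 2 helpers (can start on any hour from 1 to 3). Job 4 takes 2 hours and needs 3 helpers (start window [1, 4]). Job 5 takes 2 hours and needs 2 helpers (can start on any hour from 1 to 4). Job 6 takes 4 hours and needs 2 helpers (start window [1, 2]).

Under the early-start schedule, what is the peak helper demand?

14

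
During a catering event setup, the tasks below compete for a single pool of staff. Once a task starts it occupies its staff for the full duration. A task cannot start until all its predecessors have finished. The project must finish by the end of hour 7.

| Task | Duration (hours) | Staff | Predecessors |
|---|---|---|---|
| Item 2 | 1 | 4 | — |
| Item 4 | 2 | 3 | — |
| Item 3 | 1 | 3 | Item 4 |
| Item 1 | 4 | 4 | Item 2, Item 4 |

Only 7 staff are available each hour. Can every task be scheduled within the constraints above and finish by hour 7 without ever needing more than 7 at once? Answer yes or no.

Schedule Item 2@1, Item 4@1, Item 3@3, Item 1@3: h1:7  h2:3  h3:7  h4:4  h5:4  h6:4  h7:0 — peak 7 ≤ 7.

yes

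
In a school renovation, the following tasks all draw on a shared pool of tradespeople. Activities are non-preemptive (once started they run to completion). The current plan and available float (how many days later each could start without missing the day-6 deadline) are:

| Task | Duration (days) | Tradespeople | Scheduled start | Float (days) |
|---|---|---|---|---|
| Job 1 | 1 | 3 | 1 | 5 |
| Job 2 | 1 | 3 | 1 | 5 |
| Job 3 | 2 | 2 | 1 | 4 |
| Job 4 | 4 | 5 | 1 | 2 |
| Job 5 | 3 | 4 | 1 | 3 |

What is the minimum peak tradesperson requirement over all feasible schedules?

Early-start (Job 1@1, Job 2@1, Job 3@1, Job 4@1, Job 5@1) gives peak 17: d1:17  d2:11  d3:9  d4:5  d5:0  d6:0.
Shift Job 4→2, Job 5→3.
Schedule Job 1@1, Job 2@1, Job 3@1, Job 4@2, Job 5@3: d1:8  d2:7  d3:9  d4:9  d5:9  d6:0 — peak 9.

9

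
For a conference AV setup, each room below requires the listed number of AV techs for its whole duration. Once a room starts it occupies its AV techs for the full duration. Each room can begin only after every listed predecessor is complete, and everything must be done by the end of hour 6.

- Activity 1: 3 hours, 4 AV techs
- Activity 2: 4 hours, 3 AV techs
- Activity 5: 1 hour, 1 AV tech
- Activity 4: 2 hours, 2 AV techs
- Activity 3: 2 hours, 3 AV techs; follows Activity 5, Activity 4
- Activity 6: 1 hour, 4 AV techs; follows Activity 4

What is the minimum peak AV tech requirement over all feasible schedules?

7

Early-start (Activity 1@1, Activity 2@1, Activity 5@1, Activity 4@1, Activity 3@3, Activity 6@3) gives peak 14: h1:10  h2:9  h3:14  h4:6  h5:0  h6:0.
Shift Activity 2→3, Activity 3→4, Activity 6→6.
Schedule Activity 1@1, Activity 2@3, Activity 5@1, Activity 4@1, Activity 3@4, Activity 6@6: h1:7  h2:6  h3:7  h4:6  h5:6  h6:7 — peak 7.
Total AV tech-hours = 39 over 6 hours ⇒ peak ≥ ⌈39/6⌉ = 7, so 7 is optimal.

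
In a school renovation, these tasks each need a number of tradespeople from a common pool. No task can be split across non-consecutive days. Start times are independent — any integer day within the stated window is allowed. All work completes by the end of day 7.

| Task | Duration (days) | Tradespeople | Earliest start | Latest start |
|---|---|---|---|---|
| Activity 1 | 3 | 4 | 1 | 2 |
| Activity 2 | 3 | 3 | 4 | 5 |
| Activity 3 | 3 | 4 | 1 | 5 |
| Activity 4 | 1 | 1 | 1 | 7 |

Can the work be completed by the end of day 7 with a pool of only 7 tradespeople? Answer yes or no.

Schedule Activity 1@1, Activity 2@4, Activity 3@4, Activity 4@1: d1:5  d2:4  d3:4  d4:7  d5:7  d6:7  d7:0 — peak 7 ≤ 7.

yes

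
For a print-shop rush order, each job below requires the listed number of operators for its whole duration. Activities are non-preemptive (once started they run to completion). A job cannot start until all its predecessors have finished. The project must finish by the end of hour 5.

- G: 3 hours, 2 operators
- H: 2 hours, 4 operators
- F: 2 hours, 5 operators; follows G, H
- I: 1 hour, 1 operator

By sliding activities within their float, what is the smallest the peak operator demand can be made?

6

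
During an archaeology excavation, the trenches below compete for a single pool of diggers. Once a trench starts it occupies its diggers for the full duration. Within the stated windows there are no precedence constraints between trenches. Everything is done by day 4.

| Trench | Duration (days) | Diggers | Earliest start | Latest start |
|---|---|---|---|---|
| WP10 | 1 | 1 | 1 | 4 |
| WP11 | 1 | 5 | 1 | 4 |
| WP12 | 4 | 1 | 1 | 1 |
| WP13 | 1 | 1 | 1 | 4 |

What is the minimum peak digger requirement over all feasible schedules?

6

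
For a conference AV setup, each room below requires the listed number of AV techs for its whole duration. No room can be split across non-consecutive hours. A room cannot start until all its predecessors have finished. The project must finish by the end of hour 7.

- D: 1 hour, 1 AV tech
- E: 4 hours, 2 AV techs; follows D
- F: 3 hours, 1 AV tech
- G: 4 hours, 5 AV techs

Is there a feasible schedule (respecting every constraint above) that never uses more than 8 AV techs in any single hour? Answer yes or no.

Schedule D@1, E@2, F@1, G@4: h1:2  h2:3  h3:3  h4:7  h5:7  h6:5  h7:5 — peak 7 ≤ 8.

yes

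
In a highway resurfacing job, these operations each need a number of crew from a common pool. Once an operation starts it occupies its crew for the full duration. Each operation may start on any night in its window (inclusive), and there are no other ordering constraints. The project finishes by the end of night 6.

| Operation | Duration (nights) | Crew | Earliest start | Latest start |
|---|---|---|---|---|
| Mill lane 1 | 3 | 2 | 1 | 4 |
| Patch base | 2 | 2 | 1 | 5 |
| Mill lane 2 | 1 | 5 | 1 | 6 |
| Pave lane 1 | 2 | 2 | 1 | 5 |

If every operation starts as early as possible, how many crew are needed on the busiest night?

Early-start schedule: Mill lane 1@1, Patch base@1, Mill lane 2@1, Pave lane 1@1.
Load per night: night 1: 11, night 2: 6, night 3: 2, night 4: 0, night 5: 0, night 6: 0.
Peak is 11.

11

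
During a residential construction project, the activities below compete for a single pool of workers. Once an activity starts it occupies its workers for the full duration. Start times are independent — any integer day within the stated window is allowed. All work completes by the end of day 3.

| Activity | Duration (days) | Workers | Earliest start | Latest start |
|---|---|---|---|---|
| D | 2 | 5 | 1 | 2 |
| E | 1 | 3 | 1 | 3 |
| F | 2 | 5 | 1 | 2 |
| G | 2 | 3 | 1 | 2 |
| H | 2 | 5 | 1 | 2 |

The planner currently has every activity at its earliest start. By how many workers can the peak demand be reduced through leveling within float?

3

Early-start peak: d1:21  d2:18  d3:0 ⇒ 21.
Leveled (D@1, E@1, F@1, G@1, H@2): d1:16  d2:18  d3:5 ⇒ 18.
Reduction 21 − 18 = 3.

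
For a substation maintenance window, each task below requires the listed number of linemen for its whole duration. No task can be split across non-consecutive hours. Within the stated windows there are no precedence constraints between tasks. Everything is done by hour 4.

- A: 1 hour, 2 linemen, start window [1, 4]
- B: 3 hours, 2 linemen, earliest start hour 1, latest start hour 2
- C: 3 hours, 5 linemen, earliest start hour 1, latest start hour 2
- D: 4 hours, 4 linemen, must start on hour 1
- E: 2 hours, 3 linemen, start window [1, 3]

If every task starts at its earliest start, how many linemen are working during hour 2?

At early start, hour 2 has: B, C, D, E.
Demand: 2 + 5 + 4 + 3 = 14.

14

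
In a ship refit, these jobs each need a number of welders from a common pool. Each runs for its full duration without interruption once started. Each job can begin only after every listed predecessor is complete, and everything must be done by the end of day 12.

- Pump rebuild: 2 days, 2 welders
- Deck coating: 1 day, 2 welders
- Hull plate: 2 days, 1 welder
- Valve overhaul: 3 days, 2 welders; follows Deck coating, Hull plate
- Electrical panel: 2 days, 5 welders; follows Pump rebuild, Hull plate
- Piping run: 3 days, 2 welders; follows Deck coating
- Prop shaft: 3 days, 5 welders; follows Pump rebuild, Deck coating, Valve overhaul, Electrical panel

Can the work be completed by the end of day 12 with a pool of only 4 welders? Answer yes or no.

The minimum achievable peak is 5; 4 < 5, so no feasible schedule stays within the cap.

no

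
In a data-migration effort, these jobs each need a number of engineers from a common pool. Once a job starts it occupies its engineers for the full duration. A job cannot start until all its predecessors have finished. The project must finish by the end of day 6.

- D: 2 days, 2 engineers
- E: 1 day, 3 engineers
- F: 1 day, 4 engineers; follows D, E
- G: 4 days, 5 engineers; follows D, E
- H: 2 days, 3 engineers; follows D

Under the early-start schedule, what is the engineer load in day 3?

At early start, day 3 has: F, G, H.
Demand: 4 + 5 + 3 = 12.

12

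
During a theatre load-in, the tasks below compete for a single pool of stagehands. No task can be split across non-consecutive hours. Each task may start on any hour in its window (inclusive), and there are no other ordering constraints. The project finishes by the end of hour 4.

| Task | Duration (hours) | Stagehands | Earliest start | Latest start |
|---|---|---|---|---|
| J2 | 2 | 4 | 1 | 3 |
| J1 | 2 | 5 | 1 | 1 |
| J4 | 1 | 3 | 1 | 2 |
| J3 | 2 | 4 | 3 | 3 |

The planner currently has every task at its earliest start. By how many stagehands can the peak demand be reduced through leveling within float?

4

Early-start peak: h1:12  h2:9  h3:4  h4:4 ⇒ 12.
Leveled (J2@3, J1@1, J4@1, J3@3): h1:8  h2:5  h3:8  h4:8 ⇒ 8.
Reduction 12 − 8 = 4.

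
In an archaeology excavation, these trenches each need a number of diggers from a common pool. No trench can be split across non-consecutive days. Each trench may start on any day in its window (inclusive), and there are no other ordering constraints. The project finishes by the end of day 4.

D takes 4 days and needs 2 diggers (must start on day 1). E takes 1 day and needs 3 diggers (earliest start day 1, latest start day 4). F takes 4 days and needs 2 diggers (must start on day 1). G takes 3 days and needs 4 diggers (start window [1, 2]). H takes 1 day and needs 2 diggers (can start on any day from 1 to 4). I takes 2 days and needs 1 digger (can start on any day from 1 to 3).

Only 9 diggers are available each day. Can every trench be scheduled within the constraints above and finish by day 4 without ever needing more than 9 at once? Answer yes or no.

yes

Schedule D@1, E@1, F@1, G@2, H@1, I@2: d1:9  d2:9  d3:9  d4:8 — peak 9 ≤ 9.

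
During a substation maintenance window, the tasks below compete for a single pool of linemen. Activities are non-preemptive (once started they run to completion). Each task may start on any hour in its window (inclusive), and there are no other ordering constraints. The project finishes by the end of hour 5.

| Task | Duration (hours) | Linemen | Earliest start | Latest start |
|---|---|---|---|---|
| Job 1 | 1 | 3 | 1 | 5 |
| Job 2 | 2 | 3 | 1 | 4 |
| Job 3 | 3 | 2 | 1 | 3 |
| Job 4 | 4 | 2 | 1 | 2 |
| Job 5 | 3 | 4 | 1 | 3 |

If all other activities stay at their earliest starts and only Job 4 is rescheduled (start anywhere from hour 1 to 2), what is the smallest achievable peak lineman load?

12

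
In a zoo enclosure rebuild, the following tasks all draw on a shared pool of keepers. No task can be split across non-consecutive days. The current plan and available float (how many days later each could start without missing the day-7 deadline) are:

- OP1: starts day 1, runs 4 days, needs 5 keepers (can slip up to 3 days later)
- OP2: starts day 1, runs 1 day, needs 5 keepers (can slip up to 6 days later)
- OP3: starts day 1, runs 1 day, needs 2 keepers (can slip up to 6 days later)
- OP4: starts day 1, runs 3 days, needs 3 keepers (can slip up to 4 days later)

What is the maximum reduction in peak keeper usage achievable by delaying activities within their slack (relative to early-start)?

Early-start peak: d1:15  d2:8  d3:8  d4:5  d5:0  d6:0  d7:0 ⇒ 15.
Leveled (OP1@1, OP2@5, OP3@1, OP4@2): d1:7  d2:8  d3:8  d4:8  d5:5  d6:0  d7:0 ⇒ 8.
Reduction 15 − 8 = 7.

7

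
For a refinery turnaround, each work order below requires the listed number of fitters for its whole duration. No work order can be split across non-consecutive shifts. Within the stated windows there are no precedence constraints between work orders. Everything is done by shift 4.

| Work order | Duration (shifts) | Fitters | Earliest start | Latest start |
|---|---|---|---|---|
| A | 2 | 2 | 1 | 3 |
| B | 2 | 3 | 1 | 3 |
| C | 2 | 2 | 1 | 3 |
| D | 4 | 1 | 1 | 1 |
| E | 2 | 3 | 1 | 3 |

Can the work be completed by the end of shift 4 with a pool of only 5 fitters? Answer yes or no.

Total fitter-shifts = 24; over 4 shifts the average is 24/4 > 5, so some shift must exceed 5.

no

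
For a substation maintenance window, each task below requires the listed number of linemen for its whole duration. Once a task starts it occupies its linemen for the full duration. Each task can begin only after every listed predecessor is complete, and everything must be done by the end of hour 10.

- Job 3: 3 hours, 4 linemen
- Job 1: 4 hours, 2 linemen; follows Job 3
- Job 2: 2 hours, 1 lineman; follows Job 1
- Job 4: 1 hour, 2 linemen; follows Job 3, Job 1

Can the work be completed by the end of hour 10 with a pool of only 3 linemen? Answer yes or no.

no

The minimum achievable peak is 4; 3 < 4, so no feasible schedule stays within the cap.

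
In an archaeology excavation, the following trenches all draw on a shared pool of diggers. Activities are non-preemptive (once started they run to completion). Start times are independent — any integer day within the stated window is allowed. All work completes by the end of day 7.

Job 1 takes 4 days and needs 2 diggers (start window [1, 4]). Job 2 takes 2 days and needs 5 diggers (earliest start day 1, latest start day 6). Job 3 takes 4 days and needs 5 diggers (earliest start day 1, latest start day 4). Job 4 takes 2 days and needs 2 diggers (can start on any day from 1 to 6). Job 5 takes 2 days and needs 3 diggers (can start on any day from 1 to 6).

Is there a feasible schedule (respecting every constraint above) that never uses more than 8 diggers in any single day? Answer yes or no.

no

The minimum achievable peak is 9; 8 < 9, so no feasible schedule stays within the cap.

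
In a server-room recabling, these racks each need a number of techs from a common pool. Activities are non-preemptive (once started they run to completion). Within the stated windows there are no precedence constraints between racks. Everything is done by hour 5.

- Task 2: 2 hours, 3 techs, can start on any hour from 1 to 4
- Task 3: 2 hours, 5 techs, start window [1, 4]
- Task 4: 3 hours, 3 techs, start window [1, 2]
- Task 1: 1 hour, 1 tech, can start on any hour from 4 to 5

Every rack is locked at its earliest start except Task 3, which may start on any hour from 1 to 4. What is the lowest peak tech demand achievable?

6

Task 3@1: h1:11  h2:11  h3:3  h4:1  h5:0 → peak 11
Task 3@2: h1:6  h2:11  h3:8  h4:1  h5:0 → peak 11
Task 3@3: h1:6  h2:6  h3:8  h4:6  h5:0 → peak 8
Task 3@4: h1:6  h2:6  h3:3  h4:6  h5:5 → peak 6
Best is Task 3@4, peak 6.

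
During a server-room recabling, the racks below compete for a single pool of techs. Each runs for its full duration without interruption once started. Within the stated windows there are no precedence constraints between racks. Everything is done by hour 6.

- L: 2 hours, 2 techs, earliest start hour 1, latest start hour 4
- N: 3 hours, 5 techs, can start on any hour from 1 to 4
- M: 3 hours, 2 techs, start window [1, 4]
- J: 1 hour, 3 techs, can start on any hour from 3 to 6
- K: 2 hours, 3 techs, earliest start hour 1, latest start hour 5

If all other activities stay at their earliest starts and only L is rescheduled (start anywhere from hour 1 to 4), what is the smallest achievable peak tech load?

L@1: h1:12  h2:12  h3:10  h4:0  h5:0  h6:0 → peak 12
L@2: h1:10  h2:12  h3:12  h4:0  h5:0  h6:0 → peak 12
L@3: h1:10  h2:10  h3:12  h4:2  h5:0  h6:0 → peak 12
L@4: h1:10  h2:10  h3:10  h4:2  h5:2  h6:0 → peak 10
Best is L@4, peak 10.

10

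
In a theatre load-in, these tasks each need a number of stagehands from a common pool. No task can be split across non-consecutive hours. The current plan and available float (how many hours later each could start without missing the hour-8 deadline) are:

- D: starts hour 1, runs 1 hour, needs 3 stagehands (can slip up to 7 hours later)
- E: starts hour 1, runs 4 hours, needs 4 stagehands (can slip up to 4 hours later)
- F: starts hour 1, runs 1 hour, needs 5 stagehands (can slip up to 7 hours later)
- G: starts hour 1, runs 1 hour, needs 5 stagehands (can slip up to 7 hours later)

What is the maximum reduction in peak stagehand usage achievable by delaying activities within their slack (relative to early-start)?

12

Early-start peak: h1:17  h2:4  h3:4  h4:4  h5:0  h6:0  h7:0  h8:0 ⇒ 17.
Leveled (D@1, E@2, F@6, G@7): h1:3  h2:4  h3:4  h4:4  h5:4  h6:5  h7:5  h8:0 ⇒ 5.
Reduction 17 − 5 = 12.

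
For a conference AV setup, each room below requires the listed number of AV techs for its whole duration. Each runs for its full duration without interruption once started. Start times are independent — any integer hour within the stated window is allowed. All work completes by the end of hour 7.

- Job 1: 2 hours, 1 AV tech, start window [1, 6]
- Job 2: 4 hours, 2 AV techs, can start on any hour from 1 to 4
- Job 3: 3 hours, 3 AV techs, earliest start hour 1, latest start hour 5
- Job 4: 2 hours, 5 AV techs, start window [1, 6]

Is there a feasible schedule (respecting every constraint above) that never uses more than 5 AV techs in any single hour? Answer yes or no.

Schedule Job 1@1, Job 2@1, Job 3@3, Job 4@6: h1:3  h2:3  h3:5  h4:5  h5:3  h6:5  h7:5 — peak 5 ≤ 5.

yes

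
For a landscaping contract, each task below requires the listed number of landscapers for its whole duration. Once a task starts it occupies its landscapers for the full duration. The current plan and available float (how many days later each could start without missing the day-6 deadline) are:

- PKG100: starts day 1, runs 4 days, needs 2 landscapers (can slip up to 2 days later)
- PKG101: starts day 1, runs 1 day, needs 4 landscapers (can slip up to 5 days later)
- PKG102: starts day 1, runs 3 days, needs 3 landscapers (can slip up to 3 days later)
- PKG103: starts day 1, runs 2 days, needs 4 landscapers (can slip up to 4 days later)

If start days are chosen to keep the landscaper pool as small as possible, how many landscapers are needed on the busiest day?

6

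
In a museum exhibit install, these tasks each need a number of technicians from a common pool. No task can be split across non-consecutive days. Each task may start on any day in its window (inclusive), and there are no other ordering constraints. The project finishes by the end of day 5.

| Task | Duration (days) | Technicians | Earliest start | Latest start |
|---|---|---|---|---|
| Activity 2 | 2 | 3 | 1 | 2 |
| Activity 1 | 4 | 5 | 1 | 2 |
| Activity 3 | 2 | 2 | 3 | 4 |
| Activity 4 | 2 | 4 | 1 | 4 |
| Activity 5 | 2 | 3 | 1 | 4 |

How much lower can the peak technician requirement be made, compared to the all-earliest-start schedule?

Early-start peak: d1:15  d2:15  d3:7  d4:7  d5:0 ⇒ 15.
Leveled (Activity 2@1, Activity 1@1, Activity 3@3, Activity 4@3, Activity 5@1): d1:11  d2:11  d3:11  d4:11  d5:0 ⇒ 11.
Reduction 15 − 11 = 4.

4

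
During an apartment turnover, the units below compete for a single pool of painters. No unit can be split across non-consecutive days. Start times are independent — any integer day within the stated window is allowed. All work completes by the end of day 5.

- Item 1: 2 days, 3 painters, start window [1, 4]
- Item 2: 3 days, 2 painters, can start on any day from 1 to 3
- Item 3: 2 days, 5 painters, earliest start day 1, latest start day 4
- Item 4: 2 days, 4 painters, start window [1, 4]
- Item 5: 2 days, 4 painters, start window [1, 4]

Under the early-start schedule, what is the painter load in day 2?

18

At early start, day 2 has: Item 1, Item 2, Item 3, Item 4, Item 5.
Demand: 3 + 2 + 5 + 4 + 4 = 18.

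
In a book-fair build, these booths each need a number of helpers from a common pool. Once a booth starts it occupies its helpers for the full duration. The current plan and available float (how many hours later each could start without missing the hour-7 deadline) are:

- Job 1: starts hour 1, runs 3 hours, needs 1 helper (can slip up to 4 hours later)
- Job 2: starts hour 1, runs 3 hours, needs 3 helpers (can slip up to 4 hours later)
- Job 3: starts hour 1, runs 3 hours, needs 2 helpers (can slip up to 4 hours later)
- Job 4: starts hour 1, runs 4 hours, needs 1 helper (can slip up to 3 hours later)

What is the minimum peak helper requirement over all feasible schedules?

4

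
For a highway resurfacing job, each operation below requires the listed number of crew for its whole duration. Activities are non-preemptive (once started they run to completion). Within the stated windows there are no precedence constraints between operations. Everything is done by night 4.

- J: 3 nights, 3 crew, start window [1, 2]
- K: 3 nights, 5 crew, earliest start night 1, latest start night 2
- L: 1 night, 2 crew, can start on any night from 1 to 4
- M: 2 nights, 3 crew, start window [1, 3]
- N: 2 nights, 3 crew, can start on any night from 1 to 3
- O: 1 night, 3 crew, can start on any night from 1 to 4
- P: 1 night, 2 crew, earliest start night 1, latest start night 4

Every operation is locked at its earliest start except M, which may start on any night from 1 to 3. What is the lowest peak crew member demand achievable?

18

M@1: n1:21  n2:14  n3:8  n4:0 → peak 21
M@2: n1:18  n2:14  n3:11  n4:0 → peak 18
M@3: n1:18  n2:11  n3:11  n4:3 → peak 18
Best is M@2, peak 18.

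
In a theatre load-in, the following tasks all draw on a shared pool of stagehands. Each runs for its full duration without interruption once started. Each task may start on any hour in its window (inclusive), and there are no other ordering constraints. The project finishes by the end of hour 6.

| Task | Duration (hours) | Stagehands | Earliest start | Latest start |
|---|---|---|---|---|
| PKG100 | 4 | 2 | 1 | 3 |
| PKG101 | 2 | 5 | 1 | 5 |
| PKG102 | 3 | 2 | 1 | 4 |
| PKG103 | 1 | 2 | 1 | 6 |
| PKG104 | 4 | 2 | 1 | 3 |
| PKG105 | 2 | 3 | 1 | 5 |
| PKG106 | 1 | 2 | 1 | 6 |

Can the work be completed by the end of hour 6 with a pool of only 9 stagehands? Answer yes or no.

Schedule PKG100@1, PKG101@1, PKG102@3, PKG103@3, PKG104@3, PKG105@5, PKG106@4: h1:7  h2:7  h3:8  h4:8  h5:7  h6:5 — peak 8 ≤ 9.

yes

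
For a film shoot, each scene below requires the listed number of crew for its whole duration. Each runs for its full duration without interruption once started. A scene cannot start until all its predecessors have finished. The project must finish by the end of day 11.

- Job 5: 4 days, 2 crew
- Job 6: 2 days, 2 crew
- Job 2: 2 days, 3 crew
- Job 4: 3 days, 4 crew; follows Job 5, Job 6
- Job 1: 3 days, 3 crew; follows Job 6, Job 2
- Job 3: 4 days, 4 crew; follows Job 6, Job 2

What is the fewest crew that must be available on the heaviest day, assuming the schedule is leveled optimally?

7

Early-start (Job 5@1, Job 6@1, Job 2@1, Job 4@5, Job 1@3, Job 3@3) gives peak 11: d1:7  d2:7  d3:9  d4:9  d5:11  d6:8  d7:4  d8:0  d9:0  d10:0  d11:0.
Shift Job 3→8.
Schedule Job 5@1, Job 6@1, Job 2@1, Job 4@5, Job 1@3, Job 3@8: d1:7  d2:7  d3:5  d4:5  d5:7  d6:4  d7:4  d8:4  d9:4  d10:4  d11:4 — peak 7.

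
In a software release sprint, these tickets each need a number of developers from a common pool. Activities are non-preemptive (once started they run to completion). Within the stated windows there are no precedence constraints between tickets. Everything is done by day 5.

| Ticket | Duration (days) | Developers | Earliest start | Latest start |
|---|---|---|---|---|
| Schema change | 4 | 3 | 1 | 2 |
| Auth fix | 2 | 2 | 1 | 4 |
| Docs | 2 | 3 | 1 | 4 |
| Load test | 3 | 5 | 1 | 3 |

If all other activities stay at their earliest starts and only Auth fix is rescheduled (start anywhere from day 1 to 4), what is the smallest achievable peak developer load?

11

Auth fix@1: d1:13  d2:13  d3:8  d4:3  d5:0 → peak 13
Auth fix@2: d1:11  d2:13  d3:10  d4:3  d5:0 → peak 13
Auth fix@3: d1:11  d2:11  d3:10  d4:5  d5:0 → peak 11
Auth fix@4: d1:11  d2:11  d3:8  d4:5  d5:2 → peak 11
Best is Auth fix@3, peak 11.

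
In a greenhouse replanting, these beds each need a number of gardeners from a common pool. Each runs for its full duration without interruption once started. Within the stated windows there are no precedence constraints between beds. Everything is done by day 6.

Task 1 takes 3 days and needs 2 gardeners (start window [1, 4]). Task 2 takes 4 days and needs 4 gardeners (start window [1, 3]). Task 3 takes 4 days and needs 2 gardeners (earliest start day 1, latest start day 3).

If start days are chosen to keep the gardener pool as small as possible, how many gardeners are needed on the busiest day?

8

Schedule Task 1@1, Task 2@1, Task 3@1: d1:8  d2:8  d3:8  d4:6  d5:0  d6:0 — peak 8.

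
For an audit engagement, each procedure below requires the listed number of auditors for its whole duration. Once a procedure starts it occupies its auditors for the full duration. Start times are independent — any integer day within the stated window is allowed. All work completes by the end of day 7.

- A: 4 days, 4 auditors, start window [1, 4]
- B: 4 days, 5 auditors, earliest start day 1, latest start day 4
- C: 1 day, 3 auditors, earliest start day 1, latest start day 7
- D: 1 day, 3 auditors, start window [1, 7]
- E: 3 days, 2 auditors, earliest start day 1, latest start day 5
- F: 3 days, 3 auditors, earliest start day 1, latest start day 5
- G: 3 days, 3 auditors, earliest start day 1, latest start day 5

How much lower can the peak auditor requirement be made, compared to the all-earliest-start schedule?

Early-start peak: d1:23  d2:17  d3:17  d4:9  d5:0  d6:0  d7:0 ⇒ 23.
Leveled (A@1, B@4, C@1, D@2, E@5, F@1, G@5): d1:10  d2:10  d3:7  d4:9  d5:10  d6:10  d7:10 ⇒ 10.
Reduction 23 − 10 = 13.

13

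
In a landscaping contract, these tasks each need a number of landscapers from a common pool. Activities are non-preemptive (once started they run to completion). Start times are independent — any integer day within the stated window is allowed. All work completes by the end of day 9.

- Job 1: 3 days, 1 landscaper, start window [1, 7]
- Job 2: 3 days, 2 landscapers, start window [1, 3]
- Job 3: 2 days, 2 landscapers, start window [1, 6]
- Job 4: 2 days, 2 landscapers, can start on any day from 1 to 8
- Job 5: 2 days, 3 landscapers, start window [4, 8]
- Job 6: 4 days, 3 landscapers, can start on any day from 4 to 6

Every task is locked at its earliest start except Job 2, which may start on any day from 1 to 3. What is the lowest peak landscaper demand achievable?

7

Job 2@1: d1:7  d2:7  d3:3  d4:6  d5:6  d6:3  d7:3  d8:0  d9:0 → peak 7
Job 2@2: d1:5  d2:7  d3:3  d4:8  d5:6  d6:3  d7:3  d8:0  d9:0 → peak 8
Job 2@3: d1:5  d2:5  d3:3  d4:8  d5:8  d6:3  d7:3  d8:0  d9:0 → peak 8
Best is Job 2@1, peak 7.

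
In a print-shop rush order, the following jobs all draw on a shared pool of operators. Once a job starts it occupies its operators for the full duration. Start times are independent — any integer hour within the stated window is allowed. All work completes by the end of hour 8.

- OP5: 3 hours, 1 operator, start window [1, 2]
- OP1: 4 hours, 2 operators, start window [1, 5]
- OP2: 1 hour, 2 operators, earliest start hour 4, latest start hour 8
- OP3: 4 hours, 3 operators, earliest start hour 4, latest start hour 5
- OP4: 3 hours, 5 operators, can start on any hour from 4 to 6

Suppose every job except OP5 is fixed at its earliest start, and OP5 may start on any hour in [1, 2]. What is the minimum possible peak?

12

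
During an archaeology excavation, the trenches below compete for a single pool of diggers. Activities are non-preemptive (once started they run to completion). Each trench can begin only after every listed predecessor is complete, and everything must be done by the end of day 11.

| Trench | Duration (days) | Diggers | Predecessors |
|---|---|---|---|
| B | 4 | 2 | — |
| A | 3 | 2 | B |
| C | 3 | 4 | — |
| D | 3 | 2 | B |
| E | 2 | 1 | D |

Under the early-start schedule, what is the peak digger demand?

6

Early-start schedule: B@1, A@5, C@1, D@5, E@8.
Load per day: day 1: 6, day 2: 6, day 3: 6, day 4: 2, day 5: 4, day 6: 4, day 7: 4, day 8: 1, day 9: 1, day 10: 0, day 11: 0.
Peak is 6.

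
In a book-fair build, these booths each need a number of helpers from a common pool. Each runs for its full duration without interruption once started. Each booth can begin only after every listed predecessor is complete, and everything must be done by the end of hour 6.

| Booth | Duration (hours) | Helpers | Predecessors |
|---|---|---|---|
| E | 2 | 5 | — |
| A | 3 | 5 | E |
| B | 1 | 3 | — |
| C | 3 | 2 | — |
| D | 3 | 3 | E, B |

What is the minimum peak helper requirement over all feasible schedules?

Early-start (E@1, A@3, B@1, C@1, D@3) gives peak 10: h1:10  h2:7  h3:10  h4:8  h5:8  h6:0.
Shift A→4, B→3, D→4.
Schedule E@1, A@4, B@3, C@1, D@4: h1:7  h2:7  h3:5  h4:8  h5:8  h6:8 — peak 8.
Total helper-hours = 43 over 6 hours ⇒ peak ≥ ⌈43/6⌉ = 8, so 8 is optimal.

8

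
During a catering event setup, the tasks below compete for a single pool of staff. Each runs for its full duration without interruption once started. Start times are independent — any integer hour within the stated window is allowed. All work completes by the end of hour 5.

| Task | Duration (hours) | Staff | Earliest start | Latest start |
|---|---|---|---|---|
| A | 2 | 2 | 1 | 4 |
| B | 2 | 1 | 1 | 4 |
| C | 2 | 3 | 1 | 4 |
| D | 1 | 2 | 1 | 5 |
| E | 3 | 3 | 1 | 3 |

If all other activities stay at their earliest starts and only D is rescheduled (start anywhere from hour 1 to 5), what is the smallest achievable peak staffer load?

D@1: h1:11  h2:9  h3:3  h4:0  h5:0 → peak 11
D@2: h1:9  h2:11  h3:3  h4:0  h5:0 → peak 11
D@3: h1:9  h2:9  h3:5  h4:0  h5:0 → peak 9
D@4: h1:9  h2:9  h3:3  h4:2  h5:0 → peak 9
D@5: h1:9  h2:9  h3:3  h4:0  h5:2 → peak 9
Best is D@3, peak 9.

9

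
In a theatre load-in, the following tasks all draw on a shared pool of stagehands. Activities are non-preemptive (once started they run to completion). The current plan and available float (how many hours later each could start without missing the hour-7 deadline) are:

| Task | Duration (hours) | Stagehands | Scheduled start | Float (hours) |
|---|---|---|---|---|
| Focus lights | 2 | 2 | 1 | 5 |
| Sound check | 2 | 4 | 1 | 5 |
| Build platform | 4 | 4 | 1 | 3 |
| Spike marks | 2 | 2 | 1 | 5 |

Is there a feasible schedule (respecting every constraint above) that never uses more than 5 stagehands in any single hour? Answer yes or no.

The minimum achievable peak is 6; 5 < 6, so no feasible schedule stays within the cap.

no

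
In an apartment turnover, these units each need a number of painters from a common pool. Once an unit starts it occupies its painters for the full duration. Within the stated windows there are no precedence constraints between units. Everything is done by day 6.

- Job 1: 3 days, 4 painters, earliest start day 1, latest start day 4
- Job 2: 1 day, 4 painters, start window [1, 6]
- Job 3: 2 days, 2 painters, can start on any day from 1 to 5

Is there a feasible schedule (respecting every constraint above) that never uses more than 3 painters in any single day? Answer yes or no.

no

Total painter-days = 20; over 6 days the average is 20/6 > 3, so some day must exceed 3.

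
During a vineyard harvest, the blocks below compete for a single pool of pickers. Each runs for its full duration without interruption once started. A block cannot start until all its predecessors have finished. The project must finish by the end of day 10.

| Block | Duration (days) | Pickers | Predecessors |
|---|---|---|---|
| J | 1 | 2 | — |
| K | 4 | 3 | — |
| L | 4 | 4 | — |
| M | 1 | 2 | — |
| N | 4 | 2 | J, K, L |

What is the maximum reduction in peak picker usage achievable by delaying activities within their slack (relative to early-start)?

Early-start peak: d1:11  d2:7  d3:7  d4:7  d5:2  d6:2  d7:2  d8:2  d9:0  d10:0 ⇒ 11.
Leveled (J@1, K@1, L@2, M@1, N@6): d1:7  d2:7  d3:7  d4:7  d5:4  d6:2  d7:2  d8:2  d9:2  d10:0 ⇒ 7.
Reduction 11 − 7 = 4.

4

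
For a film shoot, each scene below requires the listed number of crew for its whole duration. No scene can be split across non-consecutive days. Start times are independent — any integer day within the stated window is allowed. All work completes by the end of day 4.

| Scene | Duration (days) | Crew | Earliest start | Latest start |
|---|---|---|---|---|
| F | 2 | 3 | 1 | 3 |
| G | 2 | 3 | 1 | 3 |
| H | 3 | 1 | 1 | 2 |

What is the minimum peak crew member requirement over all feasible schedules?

4

Early-start (F@1, G@1, H@1) gives peak 7: d1:7  d2:7  d3:1  d4:0.
Shift G→3.
Schedule F@1, G@3, H@1: d1:4  d2:4  d3:4  d4:3 — peak 4.
Total crew member-days = 15 over 4 days ⇒ peak ≥ ⌈15/4⌉ = 4, so 4 is optimal.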